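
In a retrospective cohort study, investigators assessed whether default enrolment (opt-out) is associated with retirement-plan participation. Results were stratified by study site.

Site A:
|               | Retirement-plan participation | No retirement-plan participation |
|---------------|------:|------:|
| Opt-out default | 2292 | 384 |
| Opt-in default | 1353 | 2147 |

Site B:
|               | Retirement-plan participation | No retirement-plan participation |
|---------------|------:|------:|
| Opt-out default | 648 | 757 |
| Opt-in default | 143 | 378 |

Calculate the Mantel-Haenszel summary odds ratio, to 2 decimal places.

6.58

OR_MH = Σ(aᵢdᵢ/nᵢ) / Σ(bᵢcᵢ/nᵢ), where nᵢ is the stratum total.
Stratum 1 (Site A): n = 6176; a·d/n = 2292·2147/6176 = 796.7817; b·c/n = 384·1353/6176 = 84.1244
Stratum 2 (Site B): n = 1926; a·d/n = 648·378/1926 = 127.1776; b·c/n = 757·143/1926 = 56.2051
OR_MH = (796.7817 + 127.1776) / (84.1244 + 56.2051) = 923.9593 / 140.3294 = 6.58422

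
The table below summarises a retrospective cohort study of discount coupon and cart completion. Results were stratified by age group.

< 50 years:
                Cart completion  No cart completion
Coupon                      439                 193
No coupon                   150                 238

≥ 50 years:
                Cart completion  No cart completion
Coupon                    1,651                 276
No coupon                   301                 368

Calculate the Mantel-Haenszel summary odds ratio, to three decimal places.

OR_MH = Σ(aᵢdᵢ/nᵢ) / Σ(bᵢcᵢ/nᵢ), where nᵢ is the stratum total.
Stratum 1 (< 50 years): n = 1020; a·d/n = 439·238/1020 = 102.4333; b·c/n = 193·150/1020 = 28.3824
Stratum 2 (≥ 50 years): n = 2596; a·d/n = 1651·368/2596 = 234.0401; b·c/n = 276·301/2596 = 32.0015
OR_MH = (102.4333 + 234.0401) / (28.3824 + 32.0015) = 336.4734 / 60.3839 = 5.57224

5.572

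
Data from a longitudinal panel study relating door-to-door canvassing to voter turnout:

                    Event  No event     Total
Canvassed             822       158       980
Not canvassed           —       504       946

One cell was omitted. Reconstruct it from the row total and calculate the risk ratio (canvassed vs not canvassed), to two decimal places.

1.80

The missing cell is in the unexposed row: 946 − 504 = 442.
So a = 822, b = 158, c = 442, d = 504.
RR = [a/(a+b)] / [c/(c+d)] = (822/980) / (442/946) = 0.83878/0.46723 = 1.79521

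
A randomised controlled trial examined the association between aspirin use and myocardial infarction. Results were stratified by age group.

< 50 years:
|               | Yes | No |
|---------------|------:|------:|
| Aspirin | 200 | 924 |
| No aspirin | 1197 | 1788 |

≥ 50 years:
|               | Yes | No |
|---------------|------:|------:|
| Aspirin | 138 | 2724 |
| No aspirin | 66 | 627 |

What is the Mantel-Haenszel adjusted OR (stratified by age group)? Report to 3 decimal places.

OR_MH = Σ(aᵢdᵢ/nᵢ) / Σ(bᵢcᵢ/nᵢ), where nᵢ is the stratum total.
Stratum 1 (< 50 years): n = 4109; a·d/n = 200·1788/4109 = 87.0285; b·c/n = 924·1197/4109 = 269.1721
Stratum 2 (≥ 50 years): n = 3555; a·d/n = 138·627/3555 = 24.3392; b·c/n = 2724·66/3555 = 50.5722
OR_MH = (87.0285 + 24.3392) / (269.1721 + 50.5722) = 111.3677 / 319.7442 = 0.34830

0.348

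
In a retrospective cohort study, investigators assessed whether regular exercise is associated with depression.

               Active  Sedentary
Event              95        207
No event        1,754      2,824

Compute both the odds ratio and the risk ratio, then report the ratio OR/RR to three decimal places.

0.982

Reading the table with exposure as columns: a = 95 (Active, case), b = 1754 (Active, non-case), c = 207 (Sedentary, case), d = 2824.
OR = (95·2824)/(1754·207) = 268280/363078 = 0.73890
Risk in exposed = 95/1849 = 0.05138; risk in unexposed = 207/3031 = 0.06829; RR = 0.75232
OR/RR = 0.73890 / 0.75232 = 0.98217
The outcome is rare in both groups, so OR ≈ RR (ratio near 1).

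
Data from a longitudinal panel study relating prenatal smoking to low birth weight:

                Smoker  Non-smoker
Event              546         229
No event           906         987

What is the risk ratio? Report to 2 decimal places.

2.00

Reading the table with exposure as columns: a = 546 (Smoker, case), b = 906 (Smoker, non-case), c = 229 (Non-smoker, case), d = 987.
Risk in exposed = 546/1452 = 0.37603; risk in unexposed = 229/1216 = 0.18832.
RR = 0.37603 / 0.18832 = 1.99675
The risk among the exposed is 2.00 times that among the unexposed.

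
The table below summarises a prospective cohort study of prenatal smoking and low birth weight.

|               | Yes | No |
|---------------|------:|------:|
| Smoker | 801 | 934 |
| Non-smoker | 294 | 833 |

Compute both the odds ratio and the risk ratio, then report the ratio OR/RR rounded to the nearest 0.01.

1.37

Cells: a = 801, b = 934, c = 294, d = 833.
OR = (801·833)/(934·294) = 667233/274596 = 2.42987
Risk in exposed = 801/1735 = 0.46167; risk in unexposed = 294/1127 = 0.26087; RR = 1.76974
OR/RR = 2.42987 / 1.76974 = 1.37301
The outcome is not rare, so the OR lies further from 1 than the RR.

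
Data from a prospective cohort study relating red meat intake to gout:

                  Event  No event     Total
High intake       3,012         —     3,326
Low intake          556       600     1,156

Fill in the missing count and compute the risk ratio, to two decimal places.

1.88

The missing cell is in the exposed row: 3326 − 3012 = 314.
So a = 3012, b = 314, c = 556, d = 600.
RR = [a/(a+b)] / [c/(c+d)] = (3012/3326) / (556/1156) = 0.90559/0.48097 = 1.88285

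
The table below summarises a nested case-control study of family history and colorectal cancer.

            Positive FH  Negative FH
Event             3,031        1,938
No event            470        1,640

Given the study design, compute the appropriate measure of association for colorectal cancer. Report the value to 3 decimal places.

5.457

Reading the table with exposure as columns: a = 3031 (Positive FH, case), b = 470 (Positive FH, non-case), c = 1938 (Negative FH, case), d = 1640.
This is a nested case-control study: participants were sampled on outcome status, so risks in the source population cannot be estimated directly — relative risk is not valid here. The odds ratio is the appropriate measure.
OR = (a·d)/(b·c) = (3031 × 1640) / (470 × 1938) = 4970840 / 910860 = 5.45730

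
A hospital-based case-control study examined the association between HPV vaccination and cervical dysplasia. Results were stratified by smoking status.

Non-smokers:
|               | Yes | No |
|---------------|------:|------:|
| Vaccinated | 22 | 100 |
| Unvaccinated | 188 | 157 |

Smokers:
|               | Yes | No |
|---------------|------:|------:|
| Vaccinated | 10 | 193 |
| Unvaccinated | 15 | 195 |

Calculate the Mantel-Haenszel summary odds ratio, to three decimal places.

OR_MH = Σ(aᵢdᵢ/nᵢ) / Σ(bᵢcᵢ/nᵢ), where nᵢ is the stratum total.
Stratum 1 (Non-smokers): n = 467; a·d/n = 22·157/467 = 7.3961; b·c/n = 100·188/467 = 40.2570
Stratum 2 (Smokers): n = 413; a·d/n = 10·195/413 = 4.7215; b·c/n = 193·15/413 = 7.0097
OR_MH = (7.3961 + 4.7215) / (40.2570 + 7.0097) = 12.1177 / 47.2666 = 0.25637

0.256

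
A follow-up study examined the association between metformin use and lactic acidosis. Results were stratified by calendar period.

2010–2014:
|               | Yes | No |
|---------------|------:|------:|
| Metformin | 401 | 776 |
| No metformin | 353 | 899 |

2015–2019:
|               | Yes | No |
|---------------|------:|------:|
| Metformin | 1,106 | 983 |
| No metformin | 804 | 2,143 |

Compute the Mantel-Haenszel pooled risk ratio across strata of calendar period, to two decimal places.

RR_MH = Σ(aᵢ·n₀ᵢ/nᵢ) / Σ(cᵢ·n₁ᵢ/nᵢ), with n₁ᵢ = aᵢ+bᵢ (exposed), n₀ᵢ = cᵢ+dᵢ (unexposed), nᵢ = n₁ᵢ+n₀ᵢ.
Stratum 1 (2010–2014): n₁ = 1177, n₀ = 1252, n = 2429; a·n₀/n = 401·1252/2429 = 206.6908; c·n₁/n = 353·1177/2429 = 171.0502
Stratum 2 (2015–2019): n₁ = 2089, n₀ = 2947, n = 5036; a·n₀/n = 1106·2947/5036 = 647.2164; c·n₁/n = 804·2089/5036 = 333.5099
RR_MH = (206.6908 + 647.2164) / (171.0502 + 333.5099) = 853.9073 / 504.5602 = 1.69238

1.69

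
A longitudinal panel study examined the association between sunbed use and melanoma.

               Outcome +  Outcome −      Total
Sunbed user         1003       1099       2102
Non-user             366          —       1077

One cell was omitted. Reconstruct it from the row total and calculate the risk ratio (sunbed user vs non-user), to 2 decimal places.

The missing cell is in the unexposed row: 1077 − 366 = 711.
So a = 1003, b = 1099, c = 366, d = 711.
RR = [a/(a+b)] / [c/(c+d)] = (1003/2102) / (366/1077) = 0.47716/0.33983 = 1.40412

1.40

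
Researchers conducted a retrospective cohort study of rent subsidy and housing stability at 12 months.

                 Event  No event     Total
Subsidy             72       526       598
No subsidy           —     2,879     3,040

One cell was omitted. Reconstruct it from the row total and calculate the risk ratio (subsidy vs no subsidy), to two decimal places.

2.27

The missing cell is in the unexposed row: 3040 − 2879 = 161.
So a = 72, b = 526, c = 161, d = 2879.
RR = [a/(a+b)] / [c/(c+d)] = (72/598) / (161/3040) = 0.12040/0.05296 = 2.27342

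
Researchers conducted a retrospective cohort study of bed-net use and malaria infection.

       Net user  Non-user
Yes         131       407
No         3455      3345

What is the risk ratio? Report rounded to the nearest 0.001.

Reading the table with exposure as columns: a = 131 (Net user, case), b = 3455 (Net user, non-case), c = 407 (Non-user, case), d = 3345.
Risk in exposed = 131/3586 = 0.03653; risk in unexposed = 407/3752 = 0.10848.
RR = 0.03653 / 0.10848 = 0.33677
The risk is 66% lower among the exposed than among the unexposed.

0.337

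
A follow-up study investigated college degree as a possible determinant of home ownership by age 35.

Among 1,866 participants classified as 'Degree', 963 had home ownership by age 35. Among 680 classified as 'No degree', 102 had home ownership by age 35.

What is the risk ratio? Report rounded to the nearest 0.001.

From the description: a = 963, b = 903, c = 102, d = 578.
Risk in exposed = 963/1866 = 0.51608; risk in unexposed = 102/680 = 0.15000.
RR = 0.51608 / 0.15000 = 3.44051
The risk among the exposed is 3.44 times that among the unexposed.

3.441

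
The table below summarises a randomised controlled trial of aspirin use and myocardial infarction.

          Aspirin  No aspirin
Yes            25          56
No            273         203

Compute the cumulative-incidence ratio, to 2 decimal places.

0.39

Reading the table with exposure as columns: a = 25 (Aspirin, case), b = 273 (Aspirin, non-case), c = 56 (No aspirin, case), d = 203.
Risk in exposed = 25/298 = 0.08389; risk in unexposed = 56/259 = 0.21622.
RR = 0.08389 / 0.21622 = 0.38800
The risk is 61% lower among the exposed than among the unexposed.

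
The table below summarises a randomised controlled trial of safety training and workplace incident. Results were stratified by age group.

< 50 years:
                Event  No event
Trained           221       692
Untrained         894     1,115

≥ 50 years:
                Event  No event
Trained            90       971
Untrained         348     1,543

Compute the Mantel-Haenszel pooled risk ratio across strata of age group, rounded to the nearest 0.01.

RR_MH = Σ(aᵢ·n₀ᵢ/nᵢ) / Σ(cᵢ·n₁ᵢ/nᵢ), with n₁ᵢ = aᵢ+bᵢ (exposed), n₀ᵢ = cᵢ+dᵢ (unexposed), nᵢ = n₁ᵢ+n₀ᵢ.
Stratum 1 (< 50 years): n₁ = 913, n₀ = 2009, n = 2922; a·n₀/n = 221·2009/2922 = 151.9470; c·n₁/n = 894·913/2922 = 279.3368
Stratum 2 (≥ 50 years): n₁ = 1061, n₀ = 1891, n = 2952; a·n₀/n = 90·1891/2952 = 57.6524; c·n₁/n = 348·1061/2952 = 125.0772
RR_MH = (151.9470 + 57.6524) / (279.3368 + 125.0772) = 209.5994 / 404.4140 = 0.51828

0.52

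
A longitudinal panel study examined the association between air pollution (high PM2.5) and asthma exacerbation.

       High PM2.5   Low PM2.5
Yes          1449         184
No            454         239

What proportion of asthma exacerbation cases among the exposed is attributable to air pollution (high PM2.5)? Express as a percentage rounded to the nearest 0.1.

Reading the table with exposure as columns: a = 1449 (High PM2.5, case), b = 454 (High PM2.5, non-case), c = 184 (Low PM2.5, case), d = 239.
Risk in exposed = 1449/1903 = 0.76143; risk in unexposed = 184/423 = 0.43499.
RR = 0.76143/0.43499 = 1.75046
AR% = (RR − 1)/RR × 100 = (1.75046 − 1)/1.75046 × 100 = 42.8722%

42.9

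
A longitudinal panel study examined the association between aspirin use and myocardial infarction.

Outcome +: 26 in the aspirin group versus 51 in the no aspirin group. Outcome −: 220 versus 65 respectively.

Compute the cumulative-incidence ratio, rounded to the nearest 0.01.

0.24

From the description: a = 26, b = 220, c = 51, d = 65.
Risk in exposed = 26/246 = 0.10569; risk in unexposed = 51/116 = 0.43966.
RR = 0.10569 / 0.43966 = 0.24040
The risk is 76% lower among the exposed than among the unexposed.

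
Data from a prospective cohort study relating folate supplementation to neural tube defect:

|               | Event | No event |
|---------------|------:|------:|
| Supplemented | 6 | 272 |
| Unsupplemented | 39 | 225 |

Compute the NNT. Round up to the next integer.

Risk in treated group = 6/278 = 0.02158; risk in control = 39/264 = 0.14773.
Absolute risk reduction = 0.14773 − 0.02158 = 0.12614
NNT = 1 / ARR = 1 / 0.12614 = 7.927 → round up → 8

8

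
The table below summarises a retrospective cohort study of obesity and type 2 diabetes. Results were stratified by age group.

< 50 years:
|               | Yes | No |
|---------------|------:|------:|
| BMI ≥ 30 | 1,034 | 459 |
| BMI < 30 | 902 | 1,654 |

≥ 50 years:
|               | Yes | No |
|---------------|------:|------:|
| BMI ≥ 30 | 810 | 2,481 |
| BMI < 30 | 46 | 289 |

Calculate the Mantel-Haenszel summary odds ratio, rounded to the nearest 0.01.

3.64

OR_MH = Σ(aᵢdᵢ/nᵢ) / Σ(bᵢcᵢ/nᵢ), where nᵢ is the stratum total.
Stratum 1 (< 50 years): n = 4049; a·d/n = 1034·1654/4049 = 422.3848; b·c/n = 459·902/4049 = 102.2519
Stratum 2 (≥ 50 years): n = 3626; a·d/n = 810·289/3626 = 64.5587; b·c/n = 2481·46/3626 = 31.4744
OR_MH = (422.3848 + 64.5587) / (102.2519 + 31.4744) = 486.9435 / 133.7263 = 3.64135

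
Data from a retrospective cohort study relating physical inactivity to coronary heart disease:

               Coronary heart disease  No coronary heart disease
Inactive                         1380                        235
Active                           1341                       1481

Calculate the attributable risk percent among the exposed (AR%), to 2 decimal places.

Cells: a = 1380, b = 235, c = 1341, d = 1481.
Risk in exposed = 1380/1615 = 0.85449; risk in unexposed = 1341/2822 = 0.47519.
RR = 0.85449/0.47519 = 1.79819
AR% = (RR − 1)/RR × 100 = (1.79819 − 1)/1.79819 × 100 = 44.3884%

44.39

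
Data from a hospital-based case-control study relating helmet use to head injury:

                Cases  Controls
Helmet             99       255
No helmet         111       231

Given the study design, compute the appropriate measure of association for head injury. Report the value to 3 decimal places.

0.808

Cells: a = 99, b = 255, c = 111, d = 231.
This is a hospital-based case-control study: participants were sampled on outcome status, so risks in the source population cannot be estimated directly — relative risk is not valid here. The odds ratio is the appropriate measure.
OR = (a·d)/(b·c) = (99 × 231) / (255 × 111) = 22869 / 28305 = 0.80795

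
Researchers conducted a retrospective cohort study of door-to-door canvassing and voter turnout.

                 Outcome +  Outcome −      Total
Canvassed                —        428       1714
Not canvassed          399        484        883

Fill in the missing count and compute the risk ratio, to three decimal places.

The missing cell is in the exposed row: 1714 − 428 = 1286.
So a = 1286, b = 428, c = 399, d = 484.
RR = [a/(a+b)] / [c/(c+d)] = (1286/1714) / (399/883) = 0.75029/0.45187 = 1.66042

1.660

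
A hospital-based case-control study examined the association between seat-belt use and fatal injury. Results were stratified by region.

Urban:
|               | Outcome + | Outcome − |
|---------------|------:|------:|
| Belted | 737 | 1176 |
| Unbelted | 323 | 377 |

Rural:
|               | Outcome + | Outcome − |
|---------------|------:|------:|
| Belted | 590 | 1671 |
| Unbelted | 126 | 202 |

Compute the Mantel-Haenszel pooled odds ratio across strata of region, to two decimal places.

0.67

OR_MH = Σ(aᵢdᵢ/nᵢ) / Σ(bᵢcᵢ/nᵢ), where nᵢ is the stratum total.
Stratum 1 (Urban): n = 2613; a·d/n = 737·377/2613 = 106.3333; b·c/n = 1176·323/2613 = 145.3685
Stratum 2 (Rural): n = 2589; a·d/n = 590·202/2589 = 46.0332; b·c/n = 1671·126/2589 = 81.3233
OR_MH = (106.3333 + 46.0332) / (145.3685 + 81.3233) = 152.3666 / 226.6918 = 0.67213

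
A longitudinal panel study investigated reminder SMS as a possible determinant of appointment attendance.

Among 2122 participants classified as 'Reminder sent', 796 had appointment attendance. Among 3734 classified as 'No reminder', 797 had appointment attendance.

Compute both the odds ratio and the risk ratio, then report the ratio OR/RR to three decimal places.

From the description: a = 796, b = 1326, c = 797, d = 2937.
OR = (796·2937)/(1326·797) = 2337852/1056822 = 2.21215
Risk in exposed = 796/2122 = 0.37512; risk in unexposed = 797/3734 = 0.21344; RR = 1.75745
OR/RR = 2.21215 / 1.75745 = 1.25873
The outcome is not rare, so the OR lies further from 1 than the RR.

1.259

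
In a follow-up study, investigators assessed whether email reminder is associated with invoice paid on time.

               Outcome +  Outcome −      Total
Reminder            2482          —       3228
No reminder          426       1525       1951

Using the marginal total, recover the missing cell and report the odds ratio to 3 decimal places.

The missing cell is in the exposed row: 3228 − 2482 = 746.
So a = 2482, b = 746, c = 426, d = 1525.
OR = (a·d)/(b·c) = (2482 × 1525) / (746 × 426) = 3785050 / 317796 = 11.91031

11.910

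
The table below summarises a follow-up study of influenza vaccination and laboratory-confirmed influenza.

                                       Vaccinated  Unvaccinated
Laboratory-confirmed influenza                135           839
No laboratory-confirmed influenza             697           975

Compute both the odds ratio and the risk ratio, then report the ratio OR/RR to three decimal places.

0.642

Reading the table with exposure as columns: a = 135 (Vaccinated, case), b = 697 (Vaccinated, non-case), c = 839 (Unvaccinated, case), d = 975.
OR = (135·975)/(697·839) = 131625/584783 = 0.22508
Risk in exposed = 135/832 = 0.16226; risk in unexposed = 839/1814 = 0.46251; RR = 0.35082
OR/RR = 0.22508 / 0.35082 = 0.64159
The outcome is not rare, so the OR lies further from 1 than the RR.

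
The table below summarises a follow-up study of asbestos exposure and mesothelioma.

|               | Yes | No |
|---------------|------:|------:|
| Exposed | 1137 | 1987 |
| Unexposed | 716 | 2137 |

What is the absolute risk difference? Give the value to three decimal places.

Cells: a = 1137, b = 1987, c = 716, d = 2137.
Risk in exposed = 1137/3124 = 0.363956; risk in unexposed = 716/2853 = 0.250964.
Risk difference = 0.363956 − 0.250964 = 0.112993

0.113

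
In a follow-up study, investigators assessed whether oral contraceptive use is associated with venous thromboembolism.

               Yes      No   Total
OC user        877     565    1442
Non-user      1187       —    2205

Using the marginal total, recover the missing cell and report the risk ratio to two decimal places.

The missing cell is in the unexposed row: 2205 − 1187 = 1018.
So a = 877, b = 565, c = 1187, d = 1018.
RR = [a/(a+b)] / [c/(c+d)] = (877/1442) / (1187/2205) = 0.60818/0.53832 = 1.12978

1.13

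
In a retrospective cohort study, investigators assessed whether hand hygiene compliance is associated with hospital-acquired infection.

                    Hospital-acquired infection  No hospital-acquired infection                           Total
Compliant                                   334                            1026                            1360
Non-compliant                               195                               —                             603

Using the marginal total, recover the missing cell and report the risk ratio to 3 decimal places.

The missing cell is in the unexposed row: 603 − 195 = 408.
So a = 334, b = 1026, c = 195, d = 408.
RR = [a/(a+b)] / [c/(c+d)] = (334/1360) / (195/603) = 0.24559/0.32338 = 0.75943

0.759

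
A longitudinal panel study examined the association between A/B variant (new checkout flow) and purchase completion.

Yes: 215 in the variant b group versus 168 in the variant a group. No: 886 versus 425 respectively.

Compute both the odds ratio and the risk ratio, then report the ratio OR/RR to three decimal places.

From the description: a = 215, b = 886, c = 168, d = 425.
OR = (215·425)/(886·168) = 91375/148848 = 0.61388
Risk in exposed = 215/1101 = 0.19528; risk in unexposed = 168/593 = 0.28331; RR = 0.68928
OR/RR = 0.61388 / 0.68928 = 0.89061
The outcome is not rare, so the OR lies further from 1 than the RR.

0.891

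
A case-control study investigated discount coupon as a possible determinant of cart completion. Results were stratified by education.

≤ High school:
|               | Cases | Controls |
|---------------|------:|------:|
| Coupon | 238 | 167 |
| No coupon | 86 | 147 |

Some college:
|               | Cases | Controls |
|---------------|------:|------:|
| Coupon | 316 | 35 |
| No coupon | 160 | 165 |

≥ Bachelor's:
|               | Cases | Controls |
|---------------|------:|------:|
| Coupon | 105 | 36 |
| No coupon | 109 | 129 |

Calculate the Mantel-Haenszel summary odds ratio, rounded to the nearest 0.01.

OR_MH = Σ(aᵢdᵢ/nᵢ) / Σ(bᵢcᵢ/nᵢ), where nᵢ is the stratum total.
Stratum 1 (≤ High school): n = 638; a·d/n = 238·147/638 = 54.8370; b·c/n = 167·86/638 = 22.5110
Stratum 2 (Some college): n = 676; a·d/n = 316·165/676 = 77.1302; b·c/n = 35·160/676 = 8.2840
Stratum 3 (≥ Bachelor's): n = 379; a·d/n = 105·129/379 = 35.7388; b·c/n = 36·109/379 = 10.3536
OR_MH = (54.8370 + 77.1302 + 35.7388) / (22.5110 + 8.2840 + 10.3536) = 167.7060 / 41.1486 = 4.07562

4.08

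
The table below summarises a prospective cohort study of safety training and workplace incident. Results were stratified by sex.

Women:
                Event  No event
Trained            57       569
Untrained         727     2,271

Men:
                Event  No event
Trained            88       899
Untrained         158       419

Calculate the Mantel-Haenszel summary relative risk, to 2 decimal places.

0.35

RR_MH = Σ(aᵢ·n₀ᵢ/nᵢ) / Σ(cᵢ·n₁ᵢ/nᵢ), with n₁ᵢ = aᵢ+bᵢ (exposed), n₀ᵢ = cᵢ+dᵢ (unexposed), nᵢ = n₁ᵢ+n₀ᵢ.
Stratum 1 (Women): n₁ = 626, n₀ = 2998, n = 3624; a·n₀/n = 57·2998/3624 = 47.1540; c·n₁/n = 727·626/3624 = 125.5800
Stratum 2 (Men): n₁ = 987, n₀ = 577, n = 1564; a·n₀/n = 88·577/1564 = 32.4655; c·n₁/n = 158·987/1564 = 99.7097
RR_MH = (47.1540 + 32.4655) / (125.5800 + 99.7097) = 79.6194 / 225.2897 = 0.35341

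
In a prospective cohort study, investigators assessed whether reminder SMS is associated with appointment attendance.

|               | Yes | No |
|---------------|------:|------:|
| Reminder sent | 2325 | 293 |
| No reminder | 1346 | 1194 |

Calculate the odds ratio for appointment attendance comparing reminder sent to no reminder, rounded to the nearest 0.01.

Cells: a = 2325, b = 293, c = 1346, d = 1194.
OR = (a·d)/(b·c) = (2325 × 1194) / (293 × 1346) = 2776050 / 394378 = 7.03906
The odds of appointment attendance are about 7.04 times as high in the reminder sent group.

7.04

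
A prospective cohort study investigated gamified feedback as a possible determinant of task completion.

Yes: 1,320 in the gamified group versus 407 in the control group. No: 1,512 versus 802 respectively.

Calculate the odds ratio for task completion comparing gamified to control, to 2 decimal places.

1.72

From the description: a = 1320, b = 1512, c = 407, d = 802.
OR = (a·d)/(b·c) = (1320 × 802) / (1512 × 407) = 1058640 / 615384 = 1.72029
The odds of task completion are about 1.72 times as high in the gamified group.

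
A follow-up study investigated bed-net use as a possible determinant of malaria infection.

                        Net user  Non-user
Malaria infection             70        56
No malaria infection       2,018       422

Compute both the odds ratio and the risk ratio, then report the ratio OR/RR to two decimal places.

Reading the table with exposure as columns: a = 70 (Net user, case), b = 2018 (Net user, non-case), c = 56 (Non-user, case), d = 422.
OR = (70·422)/(2018·56) = 29540/113008 = 0.26140
Risk in exposed = 70/2088 = 0.03352; risk in unexposed = 56/478 = 0.11715; RR = 0.28616
OR/RR = 0.26140 / 0.28616 = 0.91347
The outcome is not rare, so the OR lies further from 1 than the RR.

0.91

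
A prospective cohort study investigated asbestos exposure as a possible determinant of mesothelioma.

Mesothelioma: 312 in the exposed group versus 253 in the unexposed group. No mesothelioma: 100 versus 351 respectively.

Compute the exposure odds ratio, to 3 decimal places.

4.329

From the description: a = 312, b = 100, c = 253, d = 351.
OR = (a·d)/(b·c) = (312 × 351) / (100 × 253) = 109512 / 25300 = 4.32854
The odds of mesothelioma are about 4.33 times as high in the exposed group.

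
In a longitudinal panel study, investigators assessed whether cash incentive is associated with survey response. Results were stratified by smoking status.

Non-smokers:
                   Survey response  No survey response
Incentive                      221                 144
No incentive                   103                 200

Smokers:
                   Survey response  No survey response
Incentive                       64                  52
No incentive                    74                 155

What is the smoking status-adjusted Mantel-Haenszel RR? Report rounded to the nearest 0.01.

RR_MH = Σ(aᵢ·n₀ᵢ/nᵢ) / Σ(cᵢ·n₁ᵢ/nᵢ), with n₁ᵢ = aᵢ+bᵢ (exposed), n₀ᵢ = cᵢ+dᵢ (unexposed), nᵢ = n₁ᵢ+n₀ᵢ.
Stratum 1 (Non-smokers): n₁ = 365, n₀ = 303, n = 668; a·n₀/n = 221·303/668 = 100.2440; c·n₁/n = 103·365/668 = 56.2799
Stratum 2 (Smokers): n₁ = 116, n₀ = 229, n = 345; a·n₀/n = 64·229/345 = 42.4812; c·n₁/n = 74·116/345 = 24.8812
RR_MH = (100.2440 + 42.4812) / (56.2799 + 24.8812) = 142.7252 / 81.1611 = 1.75854

1.76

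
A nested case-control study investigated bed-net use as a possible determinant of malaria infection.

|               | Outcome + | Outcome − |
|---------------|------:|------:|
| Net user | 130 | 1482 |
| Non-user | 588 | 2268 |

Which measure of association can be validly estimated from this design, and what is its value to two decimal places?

Cells: a = 130, b = 1482, c = 588, d = 2268.
This is a nested case-control study: participants were sampled on outcome status, so risks in the source population cannot be estimated directly — relative risk is not valid here. The odds ratio is the appropriate measure.
OR = (a·d)/(b·c) = (130 × 2268) / (1482 × 588) = 294840 / 871416 = 0.33835

0.34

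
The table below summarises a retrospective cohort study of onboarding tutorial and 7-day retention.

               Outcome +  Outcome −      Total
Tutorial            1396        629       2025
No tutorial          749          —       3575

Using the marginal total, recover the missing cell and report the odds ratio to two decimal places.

8.37

The missing cell is in the unexposed row: 3575 − 749 = 2826.
So a = 1396, b = 629, c = 749, d = 2826.
OR = (a·d)/(b·c) = (1396 × 2826) / (629 × 749) = 3945096 / 471121 = 8.37385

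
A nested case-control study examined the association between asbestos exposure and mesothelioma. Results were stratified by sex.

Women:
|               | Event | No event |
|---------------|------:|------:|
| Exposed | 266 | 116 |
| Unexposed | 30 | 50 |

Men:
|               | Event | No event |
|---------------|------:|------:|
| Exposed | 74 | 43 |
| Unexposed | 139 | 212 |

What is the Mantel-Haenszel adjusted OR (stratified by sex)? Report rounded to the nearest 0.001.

3.069

OR_MH = Σ(aᵢdᵢ/nᵢ) / Σ(bᵢcᵢ/nᵢ), where nᵢ is the stratum total.
Stratum 1 (Women): n = 462; a·d/n = 266·50/462 = 28.7879; b·c/n = 116·30/462 = 7.5325
Stratum 2 (Men): n = 468; a·d/n = 74·212/468 = 33.5214; b·c/n = 43·139/468 = 12.7714
OR_MH = (28.7879 + 33.5214) / (7.5325 + 12.7714) = 62.3092 / 20.3038 = 3.06884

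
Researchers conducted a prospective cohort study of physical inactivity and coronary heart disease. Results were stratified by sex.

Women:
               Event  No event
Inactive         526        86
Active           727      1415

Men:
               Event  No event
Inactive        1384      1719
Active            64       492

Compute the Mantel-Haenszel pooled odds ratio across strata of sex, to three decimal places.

OR_MH = Σ(aᵢdᵢ/nᵢ) / Σ(bᵢcᵢ/nᵢ), where nᵢ is the stratum total.
Stratum 1 (Women): n = 2754; a·d/n = 526·1415/2754 = 270.2578; b·c/n = 86·727/2754 = 22.7023
Stratum 2 (Men): n = 3659; a·d/n = 1384·492/3659 = 186.0967; b·c/n = 1719·64/3659 = 30.0672
OR_MH = (270.2578 + 186.0967) / (22.7023 + 30.0672) = 456.3546 / 52.7695 = 8.64808

8.648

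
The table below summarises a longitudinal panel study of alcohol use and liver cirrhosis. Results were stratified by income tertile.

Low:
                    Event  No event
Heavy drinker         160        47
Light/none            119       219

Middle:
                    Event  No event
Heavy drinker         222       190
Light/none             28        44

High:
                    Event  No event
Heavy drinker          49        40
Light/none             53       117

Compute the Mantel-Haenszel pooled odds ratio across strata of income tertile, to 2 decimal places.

OR_MH = Σ(aᵢdᵢ/nᵢ) / Σ(bᵢcᵢ/nᵢ), where nᵢ is the stratum total.
Stratum 1 (Low): n = 545; a·d/n = 160·219/545 = 64.2936; b·c/n = 47·119/545 = 10.2624
Stratum 2 (Middle): n = 484; a·d/n = 222·44/484 = 20.1818; b·c/n = 190·28/484 = 10.9917
Stratum 3 (High): n = 259; a·d/n = 49·117/259 = 22.1351; b·c/n = 40·53/259 = 8.1853
OR_MH = (64.2936 + 20.1818 + 22.1351) / (10.2624 + 10.9917 + 8.1853) = 106.6105 / 29.4394 = 3.62135

3.62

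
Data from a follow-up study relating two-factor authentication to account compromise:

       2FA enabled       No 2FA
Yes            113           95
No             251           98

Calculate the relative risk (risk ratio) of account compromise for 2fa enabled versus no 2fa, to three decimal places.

Reading the table with exposure as columns: a = 113 (2FA enabled, case), b = 251 (2FA enabled, non-case), c = 95 (No 2FA, case), d = 98.
Risk in exposed = 113/364 = 0.31044; risk in unexposed = 95/193 = 0.49223.
RR = 0.31044 / 0.49223 = 0.63068
The risk is 37% lower among the exposed than among the unexposed.

0.631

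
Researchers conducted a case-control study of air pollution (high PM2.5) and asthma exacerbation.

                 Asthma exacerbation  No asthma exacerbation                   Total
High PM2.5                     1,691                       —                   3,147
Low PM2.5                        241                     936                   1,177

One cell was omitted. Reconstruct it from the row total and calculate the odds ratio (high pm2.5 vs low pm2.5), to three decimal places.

4.511

The missing cell is in the exposed row: 3147 − 1691 = 1456.
So a = 1691, b = 1456, c = 241, d = 936.
OR = (a·d)/(b·c) = (1691 × 936) / (1456 × 241) = 1582776 / 350896 = 4.51067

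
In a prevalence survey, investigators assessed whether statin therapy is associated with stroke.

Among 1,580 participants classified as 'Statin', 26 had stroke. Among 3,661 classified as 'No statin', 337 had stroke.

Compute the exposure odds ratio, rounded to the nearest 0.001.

From the description: a = 26, b = 1554, c = 337, d = 3324.
OR = (a·d)/(b·c) = (26 × 3324) / (1554 × 337) = 86424 / 523698 = 0.16503
Exposure is associated with lower odds of stroke (OR = 0.17 < 1).

0.165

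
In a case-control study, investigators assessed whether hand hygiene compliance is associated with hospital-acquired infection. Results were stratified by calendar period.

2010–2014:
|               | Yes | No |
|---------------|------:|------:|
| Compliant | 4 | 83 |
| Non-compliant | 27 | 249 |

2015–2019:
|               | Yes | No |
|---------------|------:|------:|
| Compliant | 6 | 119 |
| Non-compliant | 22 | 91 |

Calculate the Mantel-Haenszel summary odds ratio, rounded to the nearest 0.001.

OR_MH = Σ(aᵢdᵢ/nᵢ) / Σ(bᵢcᵢ/nᵢ), where nᵢ is the stratum total.
Stratum 1 (2010–2014): n = 363; a·d/n = 4·249/363 = 2.7438; b·c/n = 83·27/363 = 6.1736
Stratum 2 (2015–2019): n = 238; a·d/n = 6·91/238 = 2.2941; b·c/n = 119·22/238 = 11.0000
OR_MH = (2.7438 + 2.2941) / (6.1736 + 11.0000) = 5.0379 / 17.1736 = 0.29335

0.293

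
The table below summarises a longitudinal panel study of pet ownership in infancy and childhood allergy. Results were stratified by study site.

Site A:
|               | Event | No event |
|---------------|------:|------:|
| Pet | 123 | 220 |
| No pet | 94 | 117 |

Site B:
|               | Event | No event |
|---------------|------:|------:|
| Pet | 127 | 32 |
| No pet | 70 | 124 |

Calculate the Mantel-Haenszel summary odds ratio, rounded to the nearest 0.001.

1.616

OR_MH = Σ(aᵢdᵢ/nᵢ) / Σ(bᵢcᵢ/nᵢ), where nᵢ is the stratum total.
Stratum 1 (Site A): n = 554; a·d/n = 123·117/554 = 25.9765; b·c/n = 220·94/554 = 37.3285
Stratum 2 (Site B): n = 353; a·d/n = 127·124/353 = 44.6119; b·c/n = 32·70/353 = 6.3456
OR_MH = (25.9765 + 44.6119) / (37.3285 + 6.3456) = 70.5884 / 43.6741 = 1.61625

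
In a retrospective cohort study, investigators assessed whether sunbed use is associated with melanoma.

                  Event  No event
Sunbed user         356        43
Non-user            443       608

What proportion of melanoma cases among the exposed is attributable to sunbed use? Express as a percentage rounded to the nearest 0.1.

52.8

Cells: a = 356, b = 43, c = 443, d = 608.
Risk in exposed = 356/399 = 0.89223; risk in unexposed = 443/1051 = 0.42150.
RR = 0.89223/0.42150 = 2.11678
AR% = (RR − 1)/RR × 100 = (2.11678 − 1)/2.11678 × 100 = 52.7585%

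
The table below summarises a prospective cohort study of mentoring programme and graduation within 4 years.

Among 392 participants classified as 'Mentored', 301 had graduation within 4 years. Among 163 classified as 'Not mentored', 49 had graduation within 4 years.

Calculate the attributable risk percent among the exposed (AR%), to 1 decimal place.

From the description: a = 301, b = 91, c = 49, d = 114.
Risk in exposed = 301/392 = 0.76786; risk in unexposed = 49/163 = 0.30061.
RR = 0.76786/0.30061 = 2.55430
AR% = (RR − 1)/RR × 100 = (2.55430 − 1)/2.55430 × 100 = 60.8503%

60.9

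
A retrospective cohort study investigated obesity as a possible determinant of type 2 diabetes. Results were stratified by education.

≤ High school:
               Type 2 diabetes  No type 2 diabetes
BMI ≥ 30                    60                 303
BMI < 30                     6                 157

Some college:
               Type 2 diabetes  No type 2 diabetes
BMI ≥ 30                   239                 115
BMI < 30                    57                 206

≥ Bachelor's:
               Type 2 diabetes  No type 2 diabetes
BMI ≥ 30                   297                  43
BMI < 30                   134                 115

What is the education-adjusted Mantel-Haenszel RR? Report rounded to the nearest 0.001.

2.154

RR_MH = Σ(aᵢ·n₀ᵢ/nᵢ) / Σ(cᵢ·n₁ᵢ/nᵢ), with n₁ᵢ = aᵢ+bᵢ (exposed), n₀ᵢ = cᵢ+dᵢ (unexposed), nᵢ = n₁ᵢ+n₀ᵢ.
Stratum 1 (≤ High school): n₁ = 363, n₀ = 163, n = 526; a·n₀/n = 60·163/526 = 18.5932; c·n₁/n = 6·363/526 = 4.1407
Stratum 2 (Some college): n₁ = 354, n₀ = 263, n = 617; a·n₀/n = 239·263/617 = 101.8752; c·n₁/n = 57·354/617 = 32.7034
Stratum 3 (≥ Bachelor's): n₁ = 340, n₀ = 249, n = 589; a·n₀/n = 297·249/589 = 125.5569; c·n₁/n = 134·340/589 = 77.3514
RR_MH = (18.5932 + 101.8752 + 125.5569) / (4.1407 + 32.7034 + 77.3514) = 246.0252 / 114.1955 = 2.15442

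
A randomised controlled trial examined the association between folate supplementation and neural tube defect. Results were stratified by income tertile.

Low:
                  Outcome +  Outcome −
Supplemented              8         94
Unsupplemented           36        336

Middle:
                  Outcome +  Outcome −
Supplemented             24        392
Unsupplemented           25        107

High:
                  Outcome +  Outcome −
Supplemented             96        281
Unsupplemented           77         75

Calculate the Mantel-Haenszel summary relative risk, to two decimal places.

0.49

RR_MH = Σ(aᵢ·n₀ᵢ/nᵢ) / Σ(cᵢ·n₁ᵢ/nᵢ), with n₁ᵢ = aᵢ+bᵢ (exposed), n₀ᵢ = cᵢ+dᵢ (unexposed), nᵢ = n₁ᵢ+n₀ᵢ.
Stratum 1 (Low): n₁ = 102, n₀ = 372, n = 474; a·n₀/n = 8·372/474 = 6.2785; c·n₁/n = 36·102/474 = 7.7468
Stratum 2 (Middle): n₁ = 416, n₀ = 132, n = 548; a·n₀/n = 24·132/548 = 5.7810; c·n₁/n = 25·416/548 = 18.9781
Stratum 3 (High): n₁ = 377, n₀ = 152, n = 529; a·n₀/n = 96·152/529 = 27.5841; c·n₁/n = 77·377/529 = 54.8752
RR_MH = (6.2785 + 5.7810 + 27.5841) / (7.7468 + 18.9781 + 54.8752) = 39.6436 / 81.6002 = 0.48583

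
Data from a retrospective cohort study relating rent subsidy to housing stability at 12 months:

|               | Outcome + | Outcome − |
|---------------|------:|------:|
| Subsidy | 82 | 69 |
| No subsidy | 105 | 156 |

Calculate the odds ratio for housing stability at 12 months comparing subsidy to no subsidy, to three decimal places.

Cells: a = 82, b = 69, c = 105, d = 156.
OR = (a·d)/(b·c) = (82 × 156) / (69 × 105) = 12792 / 7245 = 1.76563
The odds of housing stability at 12 months are about 1.77 times as high in the subsidy group.

1.766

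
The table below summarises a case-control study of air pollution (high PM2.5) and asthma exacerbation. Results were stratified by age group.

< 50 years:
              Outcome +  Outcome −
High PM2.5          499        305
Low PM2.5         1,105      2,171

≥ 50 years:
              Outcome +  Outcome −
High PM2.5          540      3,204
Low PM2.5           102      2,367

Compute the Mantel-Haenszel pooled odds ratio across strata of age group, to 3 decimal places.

3.485

OR_MH = Σ(aᵢdᵢ/nᵢ) / Σ(bᵢcᵢ/nᵢ), where nᵢ is the stratum total.
Stratum 1 (< 50 years): n = 4080; a·d/n = 499·2171/4080 = 265.5218; b·c/n = 305·1105/4080 = 82.6042
Stratum 2 (≥ 50 years): n = 6213; a·d/n = 540·2367/6213 = 205.7267; b·c/n = 3204·102/6213 = 52.6007
OR_MH = (265.5218 + 205.7267) / (82.6042 + 52.6007) = 471.2485 / 135.2048 = 3.48544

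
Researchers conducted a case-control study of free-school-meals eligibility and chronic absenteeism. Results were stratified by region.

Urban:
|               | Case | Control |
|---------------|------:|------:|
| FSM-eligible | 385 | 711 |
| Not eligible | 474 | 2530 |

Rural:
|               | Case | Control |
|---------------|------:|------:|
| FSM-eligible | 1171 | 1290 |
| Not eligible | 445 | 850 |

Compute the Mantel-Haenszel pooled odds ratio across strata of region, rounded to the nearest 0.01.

OR_MH = Σ(aᵢdᵢ/nᵢ) / Σ(bᵢcᵢ/nᵢ), where nᵢ is the stratum total.
Stratum 1 (Urban): n = 4100; a·d/n = 385·2530/4100 = 237.5732; b·c/n = 711·474/4100 = 82.1985
Stratum 2 (Rural): n = 3756; a·d/n = 1171·850/3756 = 265.0027; b·c/n = 1290·445/3756 = 152.8355
OR_MH = (237.5732 + 265.0027) / (82.1985 + 152.8355) = 502.5758 / 235.0340 = 2.13831

2.14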